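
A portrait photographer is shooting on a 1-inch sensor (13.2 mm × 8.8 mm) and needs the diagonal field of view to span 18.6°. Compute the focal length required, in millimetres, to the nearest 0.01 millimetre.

Sensor diagonal = √(13.2² + 8.8²) = √251.6800 ≈ 15.8644 mm.
From α = 2·arctan(d/2f) we get f = d / (2·tan(α/2)).
With d = 15.8644 mm and α/2 = 9.3°, tan(α/2) ≈ 0.16376, so f ≈ 15.8644 / 0.32751 ≈ 48.4391 mm.

48.44 mm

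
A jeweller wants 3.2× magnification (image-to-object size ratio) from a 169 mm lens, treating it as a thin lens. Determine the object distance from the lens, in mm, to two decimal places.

221.81 mm

With m = dᵢ/dₒ and 1/f = 1/dₒ + 1/dᵢ, substituting dᵢ = m·dₒ gives 1/f = (1 + 1/m)/dₒ, hence dₒ = f·(1 + 1/m).
dₒ = 169 × (1 + 1/3.2) = 169 × 1.31250 ≈ 221.812 mm.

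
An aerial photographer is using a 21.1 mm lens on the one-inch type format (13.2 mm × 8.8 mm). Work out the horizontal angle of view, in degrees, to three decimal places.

Angle of view α = 2·arctan(w/2f) with w = 13.2 mm and f = 21.1 mm.
w/2f = 0.31280; arctan(0.31280) ≈ 17.3695°, so α ≈ 34.7390°.

34.739°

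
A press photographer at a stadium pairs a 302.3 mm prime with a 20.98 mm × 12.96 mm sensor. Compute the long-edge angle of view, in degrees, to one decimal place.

4.0°

Angle of view α = 2·arctan(w/2f) with w = 20.98 mm and f = 302.3 mm.
w/2f = 0.03470; arctan(0.03470) ≈ 1.9874°, so α ≈ 3.9748°.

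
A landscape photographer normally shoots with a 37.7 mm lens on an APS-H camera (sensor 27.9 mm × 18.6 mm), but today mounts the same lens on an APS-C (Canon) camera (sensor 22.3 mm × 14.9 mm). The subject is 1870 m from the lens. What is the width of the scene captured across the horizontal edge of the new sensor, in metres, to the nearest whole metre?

1106 m

The focal length stays 37.7 mm; the relevant sensor dimension is now w = 22.3 mm. Object distance dₒ = 1870 m = 1.87e+06 mm.
Thin-lens field width W = w·(dₒ − f)/f = 22.3 × (1.87e+06 − 37.7)/37.7 ≈ 1106105.021 mm = 1106.11 m.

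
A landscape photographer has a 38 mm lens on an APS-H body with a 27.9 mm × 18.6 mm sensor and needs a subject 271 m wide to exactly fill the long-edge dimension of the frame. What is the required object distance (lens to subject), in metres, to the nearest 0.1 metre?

W: 271 m = 271000 mm.
Magnification m = w/W = dᵢ/dₒ; combined with 1/f = 1/dₒ + 1/dᵢ this gives dₒ = f·(1 + W/w).
dₒ = 38 mm × (1 + 271000/27.9) = 38 × 9714.2616 ≈ 369141.943 mm = 369.142 m.

369.1 m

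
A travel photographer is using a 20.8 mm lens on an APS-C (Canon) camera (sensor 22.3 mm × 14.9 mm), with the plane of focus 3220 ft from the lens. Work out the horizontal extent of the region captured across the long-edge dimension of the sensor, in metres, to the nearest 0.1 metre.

1052.2 m

dₒ: 3220 ft × 304.8 mm/ft = 981455.97 mm.
Similar triangles through the lens centre give W/dₒ = w/dᵢ; with 1/f = 1/dₒ + 1/dᵢ this gives W = w·(dₒ − f)/f.
W = 22.3 mm × (981456 − 20.8) / 20.8 = 22.3 × 47184.3831 ≈ 1052211.743 mm = 1052.21 m.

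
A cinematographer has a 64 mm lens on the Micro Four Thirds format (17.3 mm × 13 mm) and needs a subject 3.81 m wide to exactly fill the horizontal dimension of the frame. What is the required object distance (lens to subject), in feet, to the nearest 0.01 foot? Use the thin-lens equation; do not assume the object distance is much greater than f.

46.45 ft

W: 3.81 m = 3810 mm.
Magnification m = w/W = dᵢ/dₒ; combined with 1/f = 1/dₒ + 1/dᵢ this gives dₒ = f·(1 + W/w).
dₒ = 64 mm × (1 + 3810/17.3) = 64 × 221.2312 ≈ 14158.798 mm = 14158.798/304.8 ft = 46.4527 ft.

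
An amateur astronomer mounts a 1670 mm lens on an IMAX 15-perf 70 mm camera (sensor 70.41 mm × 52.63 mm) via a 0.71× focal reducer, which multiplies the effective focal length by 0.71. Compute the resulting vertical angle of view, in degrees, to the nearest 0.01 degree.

Effective focal length f = 1670 × 0.71 = 1185.7 mm.
α = 2·arctan(52.63 / (2 × 1185.7)) = 2·arctan(0.02219) ≈ 2.5428°.

2.54°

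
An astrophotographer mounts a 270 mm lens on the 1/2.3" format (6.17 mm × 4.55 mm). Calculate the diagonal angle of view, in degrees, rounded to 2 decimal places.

Sensor diagonal = √(6.17² + 4.55²) = √58.7714 ≈ 7.6663 mm.
Angle of view α = 2·arctan(d/2f) with d = 7.6663 mm and f = 270 mm.
d/2f = 0.01420; arctan(0.01420) ≈ 0.8134°, so α ≈ 1.6267°.

1.63°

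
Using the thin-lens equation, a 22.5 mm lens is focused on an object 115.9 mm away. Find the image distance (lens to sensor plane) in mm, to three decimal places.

27.920 mm

1/dᵢ = 1/f − 1/dₒ = 1/22.5 − 1/115.9 = 0.0358163 mm⁻¹.
dᵢ = 1/0.0358163 ≈ 27.9202 mm.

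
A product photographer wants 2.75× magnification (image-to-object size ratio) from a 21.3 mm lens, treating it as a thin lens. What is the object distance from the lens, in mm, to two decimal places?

With m = dᵢ/dₒ and 1/f = 1/dₒ + 1/dᵢ, substituting dᵢ = m·dₒ gives 1/f = (1 + 1/m)/dₒ, hence dₒ = f·(1 + 1/m).
dₒ = 21.3 × (1 + 1/2.75) = 21.3 × 1.36364 ≈ 29.045 mm.

29.05 mm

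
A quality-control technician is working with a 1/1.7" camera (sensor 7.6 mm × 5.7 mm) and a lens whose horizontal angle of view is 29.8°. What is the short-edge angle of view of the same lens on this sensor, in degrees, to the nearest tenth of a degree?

22.6°

From the horizontal AOV: f = 7.6 / (2·tan(14.9°)) = 7.6 / 0.53216 ≈ 14.2814 mm.
Short-edge AOV = 2·arctan(5.7 / (2 × 14.2814)) = 2·arctan(0.19956) ≈ 22.5713°.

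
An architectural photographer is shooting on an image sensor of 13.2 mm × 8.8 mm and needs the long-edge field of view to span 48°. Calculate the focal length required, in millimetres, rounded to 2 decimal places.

14.82 mm

From α = 2·arctan(w/2f) we get f = w / (2·tan(α/2)).
With w = 13.2 mm and α/2 = 24°, tan(α/2) ≈ 0.44523, so f ≈ 13.2 / 0.89046 ≈ 14.8238 mm.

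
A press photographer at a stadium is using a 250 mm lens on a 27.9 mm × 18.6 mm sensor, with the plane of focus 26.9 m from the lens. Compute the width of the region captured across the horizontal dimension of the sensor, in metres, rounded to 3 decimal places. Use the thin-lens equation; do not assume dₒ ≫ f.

dₒ: 26.9 m = 26900 mm.
Similar triangles through the lens centre give W/dₒ = w/dᵢ; with 1/f = 1/dₒ + 1/dᵢ this gives W = w·(dₒ − f)/f.
W = 27.9 mm × (26900 − 250) / 250 = 27.9 × 106.6000 ≈ 2974.140 mm = 2.97414 m.

2.974 m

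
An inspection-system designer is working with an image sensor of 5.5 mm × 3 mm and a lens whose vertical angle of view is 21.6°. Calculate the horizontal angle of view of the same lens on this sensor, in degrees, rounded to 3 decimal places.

38.552°

From the vertical AOV: f = 3 / (2·tan(10.8°)) = 3 / 0.38152 ≈ 7.8633 mm.
Horizontal AOV = 2·arctan(5.5 / (2 × 7.8633)) = 2·arctan(0.34973) ≈ 38.5522°.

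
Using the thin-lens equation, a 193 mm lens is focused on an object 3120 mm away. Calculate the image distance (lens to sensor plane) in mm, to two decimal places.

1/dᵢ = 1/f − 1/dₒ = 1/193 − 1/3120 = 0.0048608 mm⁻¹.
dᵢ = 1/0.0048608 ≈ 205.7260 mm.

205.73 mm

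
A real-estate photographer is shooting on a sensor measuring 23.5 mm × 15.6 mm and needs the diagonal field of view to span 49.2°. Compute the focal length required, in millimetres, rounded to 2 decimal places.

30.80 mm

Sensor diagonal = √(23.5² + 15.6²) = √795.6100 ≈ 28.2066 mm.
From α = 2·arctan(d/2f) we get f = d / (2·tan(α/2)).
With d = 28.2066 mm and α/2 = 24.6°, tan(α/2) ≈ 0.45784, so f ≈ 28.2066 / 0.91567 ≈ 30.8042 mm.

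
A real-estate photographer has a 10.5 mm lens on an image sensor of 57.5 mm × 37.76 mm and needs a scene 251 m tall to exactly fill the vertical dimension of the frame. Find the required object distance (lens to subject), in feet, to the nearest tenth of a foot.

229.0 ft

W: 251 m = 251000 mm.
Magnification m = h/W = dᵢ/dₒ; combined with 1/f = 1/dₒ + 1/dᵢ this gives dₒ = f·(1 + W/h).
dₒ = 10.5 mm × (1 + 251000/37.76) = 10.5 × 6648.2458 ≈ 69806.581 mm = 69806.581/304.8 ft = 229.024 ft.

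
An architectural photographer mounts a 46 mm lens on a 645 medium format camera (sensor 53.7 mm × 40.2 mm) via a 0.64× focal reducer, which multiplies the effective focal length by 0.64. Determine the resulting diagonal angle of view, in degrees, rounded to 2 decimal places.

97.45°

Effective focal length f = 46 × 0.64 = 29.44 mm.
Sensor diagonal = √(53.7² + 40.2²) = √4499.7300 ≈ 67.0800 mm.
α = 2·arctan(67.080 / (2 × 29.44)) = 2·arctan(1.13927) ≈ 97.4494°.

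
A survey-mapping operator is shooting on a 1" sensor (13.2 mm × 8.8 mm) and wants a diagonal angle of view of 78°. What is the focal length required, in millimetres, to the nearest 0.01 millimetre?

Sensor diagonal = √(13.2² + 8.8²) = √251.6800 ≈ 15.8644 mm.
From α = 2·arctan(d/2f) we get f = d / (2·tan(α/2)).
With d = 15.8644 mm and α/2 = 39°, tan(α/2) ≈ 0.80978, so f ≈ 15.8644 / 1.61957 ≈ 9.7955 mm.

9.80 mm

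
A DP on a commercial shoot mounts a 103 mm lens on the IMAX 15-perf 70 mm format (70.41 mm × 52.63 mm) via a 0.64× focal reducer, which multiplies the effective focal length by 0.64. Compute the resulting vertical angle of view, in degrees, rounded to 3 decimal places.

43.523°

Effective focal length f = 103 × 0.64 = 65.92 mm.
α = 2·arctan(52.63 / (2 × 65.92)) = 2·arctan(0.39920) ≈ 43.5234°.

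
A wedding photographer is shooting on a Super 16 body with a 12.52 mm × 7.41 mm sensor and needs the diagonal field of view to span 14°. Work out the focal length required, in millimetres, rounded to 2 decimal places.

59.24 mm

Sensor diagonal = √(12.52² + 7.41²) = √211.6585 ≈ 14.5485 mm.
From α = 2·arctan(d/2f) we get f = d / (2·tan(α/2)).
With d = 14.5485 mm and α/2 = 7°, tan(α/2) ≈ 0.12278, so f ≈ 14.5485 / 0.24557 ≈ 59.2440 mm.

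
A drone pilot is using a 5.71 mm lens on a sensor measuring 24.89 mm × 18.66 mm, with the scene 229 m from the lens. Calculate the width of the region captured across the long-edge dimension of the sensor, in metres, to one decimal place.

998.2 m

dₒ: 229 m = 229000 mm.
Similar triangles through the lens centre give W/dₒ = w/dᵢ; with 1/f = 1/dₒ + 1/dᵢ this gives W = w·(dₒ − f)/f.
W = 24.89 mm × (229000 − 5.71) / 5.71 = 24.89 × 40104.0788 ≈ 998190.522 mm = 998.191 m.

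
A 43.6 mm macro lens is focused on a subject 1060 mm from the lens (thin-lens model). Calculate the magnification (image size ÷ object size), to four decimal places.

Thin lens: 1/f = 1/dₒ + 1/dᵢ → 1/dᵢ = 1/43.6 − 1/1060 = 0.0219924 mm⁻¹, so dᵢ ≈ 45.4703 mm.
Magnification m = dᵢ/dₒ = 45.4703/1060 ≈ 0.04290.

0.0429×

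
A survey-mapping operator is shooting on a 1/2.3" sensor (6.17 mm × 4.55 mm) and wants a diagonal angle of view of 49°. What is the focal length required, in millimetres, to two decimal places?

8.41 mm

Sensor diagonal = √(6.17² + 4.55²) = √58.7714 ≈ 7.6663 mm.
From α = 2·arctan(d/2f) we get f = d / (2·tan(α/2)).
With d = 7.6663 mm and α/2 = 24.5°, tan(α/2) ≈ 0.45573, so f ≈ 7.6663 / 0.91145 ≈ 8.4110 mm.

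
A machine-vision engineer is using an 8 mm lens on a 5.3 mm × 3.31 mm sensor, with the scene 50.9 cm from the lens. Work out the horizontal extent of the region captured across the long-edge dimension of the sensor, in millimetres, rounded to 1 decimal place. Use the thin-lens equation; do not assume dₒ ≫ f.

dₒ: 50.9 cm = 509 mm.
Similar triangles through the lens centre give W/dₒ = w/dᵢ; with 1/f = 1/dₒ + 1/dᵢ this gives W = w·(dₒ − f)/f.
W = 5.3 mm × (509 − 8) / 8 = 5.3 × 62.6250 ≈ 331.912 mm.

331.9 mm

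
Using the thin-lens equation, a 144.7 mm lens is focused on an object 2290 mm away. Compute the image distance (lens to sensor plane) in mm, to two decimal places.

154.46 mm

1/dᵢ = 1/f − 1/dₒ = 1/144.7 − 1/2290 = 0.0064742 mm⁻¹.
dᵢ = 1/0.0064742 ≈ 154.4600 mm.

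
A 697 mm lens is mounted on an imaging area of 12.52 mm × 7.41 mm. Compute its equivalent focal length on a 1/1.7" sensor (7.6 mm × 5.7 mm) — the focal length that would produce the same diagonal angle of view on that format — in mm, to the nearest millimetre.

455 mm

Sensor diagonal = √(12.52² + 7.41²) = √211.6585 ≈ 14.5485 mm.
Sensor diagonal = √(7.6² + 5.7²) = √90.2500 ≈ 9.5000 mm.
Equal angle of view means equal diagonal/f ratio, so f₂ = f₁ · (diagonal₂/diagonal₁) = 697 × 9.5000/14.5485.
f₂ = 697 × 0.65299 ≈ 455.133 mm.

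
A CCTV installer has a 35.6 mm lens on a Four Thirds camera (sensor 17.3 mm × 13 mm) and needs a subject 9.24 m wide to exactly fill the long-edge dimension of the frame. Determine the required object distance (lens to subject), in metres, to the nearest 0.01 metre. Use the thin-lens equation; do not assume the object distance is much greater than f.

19.05 m

W: 9.24 m = 9240 mm.
Magnification m = w/W = dᵢ/dₒ; combined with 1/f = 1/dₒ + 1/dᵢ this gives dₒ = f·(1 + W/w).
dₒ = 35.6 mm × (1 + 9240/17.3) = 35.6 × 535.1040 ≈ 19049.704 mm = 19.0497 m.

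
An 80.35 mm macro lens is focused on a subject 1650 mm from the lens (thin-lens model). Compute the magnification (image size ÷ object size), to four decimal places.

Thin lens: 1/f = 1/dₒ + 1/dᵢ → 1/dᵢ = 1/80.35 − 1/1650 = 0.0118395 mm⁻¹, so dᵢ ≈ 84.4631 mm.
Magnification m = dᵢ/dₒ = 84.4631/1650 ≈ 0.05119.

0.0512×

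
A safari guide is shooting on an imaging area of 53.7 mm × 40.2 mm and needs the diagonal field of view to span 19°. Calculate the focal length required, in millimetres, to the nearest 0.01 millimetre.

200.43 mm

Sensor diagonal = √(53.7² + 40.2²) = √4499.7300 ≈ 67.0800 mm.
From α = 2·arctan(d/2f) we get f = d / (2·tan(α/2)).
With d = 67.0800 mm and α/2 = 9.5°, tan(α/2) ≈ 0.16734, so f ≈ 67.0800 / 0.33469 ≈ 200.4272 mm.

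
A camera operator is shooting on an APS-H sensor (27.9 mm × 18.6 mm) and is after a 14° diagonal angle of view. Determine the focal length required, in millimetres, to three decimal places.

Sensor diagonal = √(27.9² + 18.6²) = √1124.3700 ≈ 33.5316 mm.
From α = 2·arctan(d/2f) we get f = d / (2·tan(α/2)).
With d = 33.5316 mm and α/2 = 7°, tan(α/2) ≈ 0.12278, so f ≈ 33.5316 / 0.24557 ≈ 136.5466 mm.

136.547 mm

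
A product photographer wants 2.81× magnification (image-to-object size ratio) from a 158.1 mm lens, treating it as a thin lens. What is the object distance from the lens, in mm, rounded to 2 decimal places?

214.36 mm

With m = dᵢ/dₒ and 1/f = 1/dₒ + 1/dᵢ, substituting dᵢ = m·dₒ gives 1/f = (1 + 1/m)/dₒ, hence dₒ = f·(1 + 1/m).
dₒ = 158.1 × (1 + 1/2.81) = 158.1 × 1.35587 ≈ 214.363 mm.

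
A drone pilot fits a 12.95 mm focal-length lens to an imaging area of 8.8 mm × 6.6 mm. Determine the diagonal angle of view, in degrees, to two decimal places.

46.02°

Sensor diagonal = √(8.8² + 6.6²) = √121.0000 ≈ 11.0000 mm.
Angle of view α = 2·arctan(d/2f) with d = 11.0000 mm and f = 12.95 mm.
d/2f = 0.42471; arctan(0.42471) ≈ 23.0114°, so α ≈ 46.0229°.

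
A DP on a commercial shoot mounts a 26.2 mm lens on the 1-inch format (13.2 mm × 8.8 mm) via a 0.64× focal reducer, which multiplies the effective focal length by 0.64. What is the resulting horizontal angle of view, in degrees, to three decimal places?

42.970°

Effective focal length f = 26.2 × 0.64 = 16.768 mm.
α = 2·arctan(13.2 / (2 × 16.768)) = 2·arctan(0.39361) ≈ 42.9699°.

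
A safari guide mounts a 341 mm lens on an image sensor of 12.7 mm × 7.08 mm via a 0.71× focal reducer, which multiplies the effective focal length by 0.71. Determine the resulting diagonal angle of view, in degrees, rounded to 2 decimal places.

3.44°

Effective focal length f = 341 × 0.71 = 242.11 mm.
Sensor diagonal = √(12.7² + 7.08²) = √211.4164 ≈ 14.5402 mm.
α = 2·arctan(14.540 / (2 × 242.11)) = 2·arctan(0.03003) ≈ 3.4399°.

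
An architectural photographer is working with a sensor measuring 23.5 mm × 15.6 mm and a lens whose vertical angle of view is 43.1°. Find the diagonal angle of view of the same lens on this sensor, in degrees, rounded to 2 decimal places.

From the vertical AOV: f = 15.6 / (2·tan(21.55°)) = 15.6 / 0.78984 ≈ 19.7509 mm.
Sensor diagonal = √(23.5² + 15.6²) = √795.6100 ≈ 28.2066 mm.
Diagonal AOV = 2·arctan(28.2066 / (2 × 19.7509)) = 2·arctan(0.71406) ≈ 71.0581°.

71.06°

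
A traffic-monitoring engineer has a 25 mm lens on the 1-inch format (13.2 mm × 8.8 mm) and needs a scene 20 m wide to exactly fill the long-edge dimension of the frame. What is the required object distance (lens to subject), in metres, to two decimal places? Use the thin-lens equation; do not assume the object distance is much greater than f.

W: 20 m = 20000 mm.
Magnification m = w/W = dᵢ/dₒ; combined with 1/f = 1/dₒ + 1/dᵢ this gives dₒ = f·(1 + W/w).
dₒ = 25 mm × (1 + 20000/13.2) = 25 × 1516.1515 ≈ 37903.788 mm = 37.9038 m.

37.90 m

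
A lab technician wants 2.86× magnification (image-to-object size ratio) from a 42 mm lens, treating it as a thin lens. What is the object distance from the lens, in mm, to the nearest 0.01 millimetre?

With m = dᵢ/dₒ and 1/f = 1/dₒ + 1/dᵢ, substituting dᵢ = m·dₒ gives 1/f = (1 + 1/m)/dₒ, hence dₒ = f·(1 + 1/m).
dₒ = 42 × (1 + 1/2.86) = 42 × 1.34965 ≈ 56.685 mm.

56.69 mm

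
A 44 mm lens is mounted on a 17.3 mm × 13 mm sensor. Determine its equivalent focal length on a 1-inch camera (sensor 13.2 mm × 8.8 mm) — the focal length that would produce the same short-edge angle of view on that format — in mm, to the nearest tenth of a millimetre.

29.8 mm

Equal angle of view means equal height/f ratio, so f₂ = f₁ · (height₂/height₁) = 44 × 8.8/13.
f₂ = 44 × 0.67692 ≈ 29.785 mm.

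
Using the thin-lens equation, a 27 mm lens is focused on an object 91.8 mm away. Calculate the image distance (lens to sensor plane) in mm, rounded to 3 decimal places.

38.250 mm

1/dᵢ = 1/f − 1/dₒ = 1/27 − 1/91.8 = 0.0261438 mm⁻¹.
dᵢ = 1/0.0261438 ≈ 38.2500 mm.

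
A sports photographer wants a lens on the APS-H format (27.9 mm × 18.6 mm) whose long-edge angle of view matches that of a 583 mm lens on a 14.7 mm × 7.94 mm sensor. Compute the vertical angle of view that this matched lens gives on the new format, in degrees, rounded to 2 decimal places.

Equal long-edge AOV ⇒ f₂ = f₁ · 27.9/14.7 = 583 × 1.89796 ≈ 1106.5102 mm.
Vertical AOV on the new format = 2·arctan(18.6 / (2 × 1106.5102)) = 2·arctan(0.00840) ≈ 0.9631°.

0.96°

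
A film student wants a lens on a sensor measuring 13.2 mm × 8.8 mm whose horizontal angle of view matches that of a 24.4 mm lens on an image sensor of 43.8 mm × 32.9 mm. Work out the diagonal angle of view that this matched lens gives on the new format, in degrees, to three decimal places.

Equal horizontal AOV ⇒ f₂ = f₁ · 13.2/43.8 = 24.4 × 0.30137 ≈ 7.3534 mm.
Sensor diagonal = √(13.2² + 8.8²) = √251.6800 ≈ 15.8644 mm.
Diagonal AOV on the new format = 2·arctan(15.8644 / (2 × 7.3534)) = 2·arctan(1.07871) ≈ 94.3369°.

94.337°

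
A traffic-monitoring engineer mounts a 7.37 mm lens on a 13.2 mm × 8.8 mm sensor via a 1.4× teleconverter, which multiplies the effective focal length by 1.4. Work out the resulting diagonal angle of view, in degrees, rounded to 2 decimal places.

Effective focal length f = 7.37 × 1.4 = 10.318 mm.
Sensor diagonal = √(13.2² + 8.8²) = √251.6800 ≈ 15.8644 mm.
α = 2·arctan(15.864 / (2 × 10.318)) = 2·arctan(0.76877) ≈ 75.1043°.

75.10°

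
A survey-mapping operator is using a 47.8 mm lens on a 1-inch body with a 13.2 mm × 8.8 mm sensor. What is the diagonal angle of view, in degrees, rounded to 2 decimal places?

18.84°

Sensor diagonal = √(13.2² + 8.8²) = √251.6800 ≈ 15.8644 mm.
Angle of view α = 2·arctan(d/2f) with d = 15.8644 mm and f = 47.8 mm.
d/2f = 0.16595; arctan(0.16595) ≈ 9.4221°, so α ≈ 18.8443°.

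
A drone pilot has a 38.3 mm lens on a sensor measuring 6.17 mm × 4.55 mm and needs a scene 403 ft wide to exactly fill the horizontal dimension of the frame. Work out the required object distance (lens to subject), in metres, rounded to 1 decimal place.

762.5 m

W: 403 ft × 304.8 mm/ft = 122834.40 mm.
Magnification m = w/W = dᵢ/dₒ; combined with 1/f = 1/dₒ + 1/dᵢ this gives dₒ = f·(1 + W/w).
dₒ = 38.3 mm × (1 + 122834/6.17) = 38.3 × 19909.3300 ≈ 762527.339 mm = 762.527 m.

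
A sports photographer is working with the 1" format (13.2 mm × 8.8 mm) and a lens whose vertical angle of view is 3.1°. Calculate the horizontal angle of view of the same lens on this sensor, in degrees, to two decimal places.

4.65°

From the vertical AOV: f = 8.8 / (2·tan(1.55°)) = 8.8 / 0.05412 ≈ 162.6064 mm.
Horizontal AOV = 2·arctan(13.2 / (2 × 162.6064)) = 2·arctan(0.04059) ≈ 4.6486°.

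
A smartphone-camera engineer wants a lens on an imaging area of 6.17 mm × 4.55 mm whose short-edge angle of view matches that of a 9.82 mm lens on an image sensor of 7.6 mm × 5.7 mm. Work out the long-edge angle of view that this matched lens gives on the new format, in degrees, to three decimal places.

42.965°

Equal short-edge AOV ⇒ f₂ = f₁ · 4.55/5.7 = 9.82 × 0.79825 ≈ 7.8388 mm.
Long-edge AOV on the new format = 2·arctan(6.17 / (2 × 7.8388)) = 2·arctan(0.39356) ≈ 42.9649°.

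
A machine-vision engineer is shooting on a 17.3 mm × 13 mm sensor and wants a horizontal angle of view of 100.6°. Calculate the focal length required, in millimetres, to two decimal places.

7.18 mm

From α = 2·arctan(w/2f) we get f = w / (2·tan(α/2)).
With w = 17.3 mm and α/2 = 50.3°, tan(α/2) ≈ 1.20451, so f ≈ 17.3 / 2.40901 ≈ 7.1814 mm.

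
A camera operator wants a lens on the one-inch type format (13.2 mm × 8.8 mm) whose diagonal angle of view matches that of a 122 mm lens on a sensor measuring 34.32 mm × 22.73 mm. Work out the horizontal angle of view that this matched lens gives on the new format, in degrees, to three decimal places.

Sensor diagonal = √(34.32² + 22.73²) = √1694.5153 ≈ 41.1645 mm.
Sensor diagonal = √(13.2² + 8.8²) = √251.6800 ≈ 15.8644 mm.
Equal diagonal AOV ⇒ f₂ = f₁ · 15.8644/41.1645 = 122 × 0.38539 ≈ 47.0177 mm.
Horizontal AOV on the new format = 2·arctan(13.2 / (2 × 47.0177)) = 2·arctan(0.14037) ≈ 15.9811°.

15.981°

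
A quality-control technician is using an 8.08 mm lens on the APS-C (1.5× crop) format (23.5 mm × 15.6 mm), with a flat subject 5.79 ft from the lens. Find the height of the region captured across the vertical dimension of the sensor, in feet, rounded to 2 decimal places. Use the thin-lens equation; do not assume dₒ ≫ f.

dₒ: 5.79 ft × 304.8 mm/ft = 1764.79 mm.
Similar triangles through the lens centre give W/dₒ = h/dᵢ; with 1/f = 1/dₒ + 1/dᵢ this gives W = h·(dₒ − f)/f.
W = 15.6 mm × (1764.79 − 8.08) / 8.08 = 15.6 × 217.4148 ≈ 3391.672 mm = 3391.672/304.8 ft = 11.1275 ft.

11.13 ft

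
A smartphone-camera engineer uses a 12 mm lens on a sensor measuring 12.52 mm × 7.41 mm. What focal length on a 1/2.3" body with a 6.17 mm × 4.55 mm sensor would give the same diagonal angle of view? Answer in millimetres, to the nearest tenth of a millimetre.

6.3 mm

Sensor diagonal = √(12.52² + 7.41²) = √211.6585 ≈ 14.5485 mm.
Sensor diagonal = √(6.17² + 4.55²) = √58.7714 ≈ 7.6663 mm.
Equal angle of view means equal diagonal/f ratio, so f₂ = f₁ · (diagonal₂/diagonal₁) = 12 × 7.6663/14.5485.
f₂ = 12 × 0.52694 ≈ 6.323 mm.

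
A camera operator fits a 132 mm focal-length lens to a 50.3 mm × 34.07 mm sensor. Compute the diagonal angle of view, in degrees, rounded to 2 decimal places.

Sensor diagonal = √(50.3² + 34.07²) = √3690.8549 ≈ 60.7524 mm.
Angle of view α = 2·arctan(d/2f) with d = 60.7524 mm and f = 132 mm.
d/2f = 0.23012; arctan(0.23012) ≈ 12.9594°, so α ≈ 25.9189°.

25.92°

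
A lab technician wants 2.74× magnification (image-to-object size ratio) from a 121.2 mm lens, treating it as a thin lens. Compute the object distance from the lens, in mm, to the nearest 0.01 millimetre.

With m = dᵢ/dₒ and 1/f = 1/dₒ + 1/dᵢ, substituting dᵢ = m·dₒ gives 1/f = (1 + 1/m)/dₒ, hence dₒ = f·(1 + 1/m).
dₒ = 121.2 × (1 + 1/2.74) = 121.2 × 1.36496 ≈ 165.434 mm.

165.43 mm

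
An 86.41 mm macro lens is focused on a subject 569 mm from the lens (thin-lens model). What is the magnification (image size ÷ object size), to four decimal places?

0.1791×

Thin lens: 1/f = 1/dₒ + 1/dᵢ → 1/dᵢ = 1/86.41 − 1/569 = 0.0098153 mm⁻¹, so dᵢ ≈ 101.8821 mm.
Magnification m = dᵢ/dₒ = 101.8821/569 ≈ 0.17905.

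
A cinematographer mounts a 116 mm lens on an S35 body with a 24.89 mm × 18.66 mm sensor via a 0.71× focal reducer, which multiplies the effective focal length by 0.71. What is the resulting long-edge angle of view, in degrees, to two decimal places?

Effective focal length f = 116 × 0.71 = 82.36 mm.
α = 2·arctan(24.89 / (2 × 82.36)) = 2·arctan(0.15110) ≈ 17.1853°.

17.19°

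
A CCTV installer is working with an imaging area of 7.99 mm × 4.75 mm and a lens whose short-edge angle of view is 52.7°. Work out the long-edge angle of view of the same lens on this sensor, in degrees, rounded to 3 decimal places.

79.600°

From the short-edge AOV: f = 4.75 / (2·tan(26.35°)) = 4.75 / 0.99063 ≈ 4.7949 mm.
Long-edge AOV = 2·arctan(7.99 / (2 × 4.7949)) = 2·arctan(0.83318) ≈ 79.6005°.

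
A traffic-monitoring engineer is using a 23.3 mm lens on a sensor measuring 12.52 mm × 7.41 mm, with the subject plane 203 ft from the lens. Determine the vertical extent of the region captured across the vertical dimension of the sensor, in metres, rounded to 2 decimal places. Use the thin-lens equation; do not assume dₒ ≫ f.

19.67 m

dₒ: 203 ft × 304.8 mm/ft = 61874.40 mm.
Similar triangles through the lens centre give W/dₒ = h/dᵢ; with 1/f = 1/dₒ + 1/dᵢ this gives W = h·(dₒ − f)/f.
W = 7.41 mm × (61874.4 − 23.3) / 23.3 = 7.41 × 2654.5536 ≈ 19670.242 mm = 19.6702 m.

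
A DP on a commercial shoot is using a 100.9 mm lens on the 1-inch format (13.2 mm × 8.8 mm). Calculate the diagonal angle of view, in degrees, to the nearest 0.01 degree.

8.99°

Sensor diagonal = √(13.2² + 8.8²) = √251.6800 ≈ 15.8644 mm.
Angle of view α = 2·arctan(d/2f) with d = 15.8644 mm and f = 100.9 mm.
d/2f = 0.07861; arctan(0.07861) ≈ 4.4950°, so α ≈ 8.9901°.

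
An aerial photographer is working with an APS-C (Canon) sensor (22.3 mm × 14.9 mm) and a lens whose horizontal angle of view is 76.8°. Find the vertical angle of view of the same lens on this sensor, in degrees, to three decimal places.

From the horizontal AOV: f = 22.3 / (2·tan(38.4°)) = 22.3 / 1.58518 ≈ 14.0678 mm.
Vertical AOV = 2·arctan(14.9 / (2 × 14.0678)) = 2·arctan(0.52958) ≈ 55.8094°.

55.809°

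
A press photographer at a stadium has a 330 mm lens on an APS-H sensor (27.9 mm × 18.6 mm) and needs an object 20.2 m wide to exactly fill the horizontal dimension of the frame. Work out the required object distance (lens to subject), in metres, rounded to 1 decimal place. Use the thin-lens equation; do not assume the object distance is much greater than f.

W: 20.2 m = 20200 mm.
Magnification m = w/W = dᵢ/dₒ; combined with 1/f = 1/dₒ + 1/dᵢ this gives dₒ = f·(1 + W/w).
dₒ = 330 mm × (1 + 20200/27.9) = 330 × 725.0143 ≈ 239254.731 mm = 239.255 m.

239.3 m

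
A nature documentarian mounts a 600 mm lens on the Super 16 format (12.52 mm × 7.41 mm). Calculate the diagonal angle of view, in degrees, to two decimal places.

Sensor diagonal = √(12.52² + 7.41²) = √211.6585 ≈ 14.5485 mm.
Angle of view α = 2·arctan(d/2f) with d = 14.5485 mm and f = 600 mm.
d/2f = 0.01212; arctan(0.01212) ≈ 0.6946°, so α ≈ 1.3892°.

1.39°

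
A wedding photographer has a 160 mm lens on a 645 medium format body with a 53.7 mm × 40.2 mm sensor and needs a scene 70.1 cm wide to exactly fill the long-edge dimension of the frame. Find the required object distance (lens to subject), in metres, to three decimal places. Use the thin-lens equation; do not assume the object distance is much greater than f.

W: 70.1 cm = 701 mm.
Magnification m = w/W = dᵢ/dₒ; combined with 1/f = 1/dₒ + 1/dᵢ this gives dₒ = f·(1 + W/w).
dₒ = 160 mm × (1 + 701/53.7) = 160 × 14.0540 ≈ 2248.641 mm = 2.24864 m.

2.249 m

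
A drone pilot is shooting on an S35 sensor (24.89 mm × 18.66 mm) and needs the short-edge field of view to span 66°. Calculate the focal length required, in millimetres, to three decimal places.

From α = 2·arctan(h/2f) we get f = h / (2·tan(α/2)).
With h = 18.66 mm and α/2 = 33°, tan(α/2) ≈ 0.64941, so f ≈ 18.66 / 1.29882 ≈ 14.3669 mm.

14.367 mm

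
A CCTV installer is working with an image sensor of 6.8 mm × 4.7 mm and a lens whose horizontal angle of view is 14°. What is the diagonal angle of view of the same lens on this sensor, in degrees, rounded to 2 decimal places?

16.98°

From the horizontal AOV: f = 6.8 / (2·tan(7°)) = 6.8 / 0.24557 ≈ 27.6908 mm.
Sensor diagonal = √(6.8² + 4.7²) = √68.3300 ≈ 8.2662 mm.
Diagonal AOV = 2·arctan(8.2662 / (2 × 27.6908)) = 2·arctan(0.14926) ≈ 16.9785°.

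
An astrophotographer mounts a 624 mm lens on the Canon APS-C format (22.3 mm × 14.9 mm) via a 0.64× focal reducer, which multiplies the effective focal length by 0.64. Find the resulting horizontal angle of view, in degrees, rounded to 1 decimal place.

Effective focal length f = 624 × 0.64 = 399.36 mm.
α = 2·arctan(22.3 / (2 × 399.36)) = 2·arctan(0.02792) ≈ 3.1985°.

3.2°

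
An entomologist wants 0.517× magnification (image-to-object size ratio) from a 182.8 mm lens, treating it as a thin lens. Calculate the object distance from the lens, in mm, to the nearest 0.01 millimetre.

536.38 mm

With m = dᵢ/dₒ and 1/f = 1/dₒ + 1/dᵢ, substituting dᵢ = m·dₒ gives 1/f = (1 + 1/m)/dₒ, hence dₒ = f·(1 + 1/m).
dₒ = 182.8 × (1 + 1/0.517) = 182.8 × 2.93424 ≈ 536.378 mm.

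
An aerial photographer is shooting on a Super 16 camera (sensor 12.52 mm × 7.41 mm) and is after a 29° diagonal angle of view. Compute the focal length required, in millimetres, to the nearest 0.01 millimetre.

Sensor diagonal = √(12.52² + 7.41²) = √211.6585 ≈ 14.5485 mm.
From α = 2·arctan(d/2f) we get f = d / (2·tan(α/2)).
With d = 14.5485 mm and α/2 = 14.5°, tan(α/2) ≈ 0.25862, so f ≈ 14.5485 / 0.51724 ≈ 28.1274 mm.

28.13 mm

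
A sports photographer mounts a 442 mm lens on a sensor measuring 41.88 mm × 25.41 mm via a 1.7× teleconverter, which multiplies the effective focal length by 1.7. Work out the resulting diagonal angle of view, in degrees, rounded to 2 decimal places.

3.73°

Effective focal length f = 442 × 1.7 = 751.4 mm.
Sensor diagonal = √(41.88² + 25.41²) = √2399.6025 ≈ 48.9857 mm.
α = 2·arctan(48.986 / (2 × 751.4)) = 2·arctan(0.03260) ≈ 3.7339°.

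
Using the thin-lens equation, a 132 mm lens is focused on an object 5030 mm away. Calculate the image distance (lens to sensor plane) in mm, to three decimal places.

135.557 mm

1/dᵢ = 1/f − 1/dₒ = 1/132 − 1/5030 = 0.0073770 mm⁻¹.
dᵢ = 1/0.0073770 ≈ 135.5574 mm.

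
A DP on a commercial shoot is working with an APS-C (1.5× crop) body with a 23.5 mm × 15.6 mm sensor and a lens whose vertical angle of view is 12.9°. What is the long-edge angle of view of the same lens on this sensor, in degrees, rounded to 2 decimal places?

From the vertical AOV: f = 15.6 / (2·tan(6.45°)) = 15.6 / 0.22610 ≈ 68.9950 mm.
Long-edge AOV = 2·arctan(23.5 / (2 × 68.9950)) = 2·arctan(0.17030) ≈ 19.3298°.

19.33°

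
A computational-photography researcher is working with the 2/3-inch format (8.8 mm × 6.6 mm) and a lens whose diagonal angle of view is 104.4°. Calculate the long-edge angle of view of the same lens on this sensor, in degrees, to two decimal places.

Sensor diagonal = √(8.8² + 6.6²) = √121.0000 ≈ 11.0000 mm.
From the diagonal AOV: f = 11.0000 / (2·tan(52.2°)) = 11.0000 / 2.57838 ≈ 4.2662 mm.
Long-edge AOV = 2·arctan(8.8 / (2 × 4.2662)) = 2·arctan(1.03135) ≈ 91.7686°.

91.77°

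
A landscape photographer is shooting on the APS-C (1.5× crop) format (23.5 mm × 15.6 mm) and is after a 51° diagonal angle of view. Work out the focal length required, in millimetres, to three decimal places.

29.568 mm

Sensor diagonal = √(23.5² + 15.6²) = √795.6100 ≈ 28.2066 mm.
From α = 2·arctan(d/2f) we get f = d / (2·tan(α/2)).
With d = 28.2066 mm and α/2 = 25.5°, tan(α/2) ≈ 0.47698, so f ≈ 28.2066 / 0.95395 ≈ 29.5681 mm.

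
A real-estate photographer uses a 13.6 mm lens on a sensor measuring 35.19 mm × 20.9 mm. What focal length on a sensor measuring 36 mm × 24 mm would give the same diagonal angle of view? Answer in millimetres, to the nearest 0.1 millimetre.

14.4 mm

Sensor diagonal = √(35.19² + 20.9²) = √1675.1461 ≈ 40.9285 mm.
Sensor diagonal = √(36² + 24²) = √1872.0000 ≈ 43.2666 mm.
Equal angle of view means equal diagonal/f ratio, so f₂ = f₁ · (diagonal₂/diagonal₁) = 13.6 × 43.2666/40.9285.
f₂ = 13.6 × 1.05713 ≈ 14.377 mm.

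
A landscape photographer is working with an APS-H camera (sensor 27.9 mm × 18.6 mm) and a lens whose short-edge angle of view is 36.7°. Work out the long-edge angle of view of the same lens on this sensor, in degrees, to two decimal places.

From the short-edge AOV: f = 18.6 / (2·tan(18.35°)) = 18.6 / 0.66337 ≈ 28.0385 mm.
Long-edge AOV = 2·arctan(27.9 / (2 × 28.0385)) = 2·arctan(0.49753) ≈ 52.9035°.

52.90°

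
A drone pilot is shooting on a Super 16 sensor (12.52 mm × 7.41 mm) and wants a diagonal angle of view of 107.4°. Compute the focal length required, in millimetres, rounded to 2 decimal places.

Sensor diagonal = √(12.52² + 7.41²) = √211.6585 ≈ 14.5485 mm.
From α = 2·arctan(d/2f) we get f = d / (2·tan(α/2)).
With d = 14.5485 mm and α/2 = 53.7°, tan(α/2) ≈ 1.36134, so f ≈ 14.5485 / 2.72267 ≈ 5.3435 mm.

5.34 mm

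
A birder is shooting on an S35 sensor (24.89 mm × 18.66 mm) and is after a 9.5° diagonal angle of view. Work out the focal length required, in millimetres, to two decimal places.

187.19 mm

Sensor diagonal = √(24.89² + 18.66²) = √967.7077 ≈ 31.1080 mm.
From α = 2·arctan(d/2f) we get f = d / (2·tan(α/2)).
With d = 31.1080 mm and α/2 = 4.75°, tan(α/2) ≈ 0.08309, so f ≈ 31.1080 / 0.16619 ≈ 187.1865 mm.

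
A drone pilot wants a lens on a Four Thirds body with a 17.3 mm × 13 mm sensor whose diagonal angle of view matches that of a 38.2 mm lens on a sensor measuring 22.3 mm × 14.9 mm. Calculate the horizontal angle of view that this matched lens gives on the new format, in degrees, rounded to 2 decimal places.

Sensor diagonal = √(22.3² + 14.9²) = √719.3000 ≈ 26.8198 mm.
Sensor diagonal = √(17.3² + 13²) = √468.2900 ≈ 21.6400 mm.
Equal diagonal AOV ⇒ f₂ = f₁ · 21.6400/26.8198 = 38.2 × 0.80687 ≈ 30.8224 mm.
Horizontal AOV on the new format = 2·arctan(17.3 / (2 × 30.8224)) = 2·arctan(0.28064) ≈ 31.3525°.

31.35°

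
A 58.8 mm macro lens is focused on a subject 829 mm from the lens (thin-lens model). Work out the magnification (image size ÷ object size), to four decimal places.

Thin lens: 1/f = 1/dₒ + 1/dᵢ → 1/dᵢ = 1/58.8 − 1/829 = 0.0158005 mm⁻¹, so dᵢ ≈ 63.2890 mm.
Magnification m = dᵢ/dₒ = 63.2890/829 ≈ 0.07634.

0.0763×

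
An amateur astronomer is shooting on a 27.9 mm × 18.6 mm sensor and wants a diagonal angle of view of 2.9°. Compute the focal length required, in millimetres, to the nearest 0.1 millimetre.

662.3 mm

Sensor diagonal = √(27.9² + 18.6²) = √1124.3700 ≈ 33.5316 mm.
From α = 2·arctan(d/2f) we get f = d / (2·tan(α/2)).
With d = 33.5316 mm and α/2 = 1.45°, tan(α/2) ≈ 0.02531, so f ≈ 33.5316 / 0.05063 ≈ 662.3485 mm.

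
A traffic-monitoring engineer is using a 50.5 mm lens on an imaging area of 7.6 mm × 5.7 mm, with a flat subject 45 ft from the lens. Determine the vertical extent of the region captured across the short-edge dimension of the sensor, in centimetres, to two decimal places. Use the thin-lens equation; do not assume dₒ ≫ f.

154.24 cm

dₒ: 45 ft × 304.8 mm/ft = 13716.00 mm.
Similar triangles through the lens centre give W/dₒ = h/dᵢ; with 1/f = 1/dₒ + 1/dᵢ this gives W = h·(dₒ − f)/f.
W = 5.7 mm × (13716 − 50.5) / 50.5 = 5.7 × 270.6040 ≈ 1542.443 mm = 154.244 cm.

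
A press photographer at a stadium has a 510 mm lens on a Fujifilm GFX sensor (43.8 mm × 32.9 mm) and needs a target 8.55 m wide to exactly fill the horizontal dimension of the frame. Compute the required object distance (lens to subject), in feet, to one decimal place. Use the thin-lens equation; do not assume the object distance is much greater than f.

328.3 ft

W: 8.55 m = 8550 mm.
Magnification m = w/W = dᵢ/dₒ; combined with 1/f = 1/dₒ + 1/dᵢ this gives dₒ = f·(1 + W/w).
dₒ = 510 mm × (1 + 8550/43.8) = 510 × 196.2055 ≈ 100064.795 mm = 100064.795/304.8 ft = 328.297 ft.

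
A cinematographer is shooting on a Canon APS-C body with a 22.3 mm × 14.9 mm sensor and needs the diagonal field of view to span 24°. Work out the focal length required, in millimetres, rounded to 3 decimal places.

63.089 mm

Sensor diagonal = √(22.3² + 14.9²) = √719.3000 ≈ 26.8198 mm.
From α = 2·arctan(d/2f) we get f = d / (2·tan(α/2)).
With d = 26.8198 mm and α/2 = 12°, tan(α/2) ≈ 0.21256, so f ≈ 26.8198 / 0.42511 ≈ 63.0885 mm.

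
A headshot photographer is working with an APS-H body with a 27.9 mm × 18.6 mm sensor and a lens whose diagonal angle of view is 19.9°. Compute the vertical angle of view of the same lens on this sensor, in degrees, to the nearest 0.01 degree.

Sensor diagonal = √(27.9² + 18.6²) = √1124.3700 ≈ 33.5316 mm.
From the diagonal AOV: f = 33.5316 / (2·tan(9.95°)) = 33.5316 / 0.35085 ≈ 95.5713 mm.
Vertical AOV = 2·arctan(18.6 / (2 × 95.5713)) = 2·arctan(0.09731) ≈ 11.1159°.

11.12°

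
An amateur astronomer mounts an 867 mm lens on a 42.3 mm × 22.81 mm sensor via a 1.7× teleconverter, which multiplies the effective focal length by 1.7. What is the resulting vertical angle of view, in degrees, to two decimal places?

Effective focal length f = 867 × 1.7 = 1473.9 mm.
α = 2·arctan(22.81 / (2 × 1473.9)) = 2·arctan(0.00774) ≈ 0.8867°.

0.89°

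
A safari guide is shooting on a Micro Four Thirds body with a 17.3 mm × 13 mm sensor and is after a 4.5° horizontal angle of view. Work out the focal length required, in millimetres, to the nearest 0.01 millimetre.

From α = 2·arctan(w/2f) we get f = w / (2·tan(α/2)).
With w = 17.3 mm and α/2 = 2.25°, tan(α/2) ≈ 0.03929, so f ≈ 17.3 / 0.07858 ≈ 220.1572 mm.

220.16 mm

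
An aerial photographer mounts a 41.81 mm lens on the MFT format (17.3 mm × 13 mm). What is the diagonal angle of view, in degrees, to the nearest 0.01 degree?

Sensor diagonal = √(17.3² + 13²) = √468.2900 ≈ 21.6400 mm.
Angle of view α = 2·arctan(d/2f) with d = 21.6400 mm and f = 41.81 mm.
d/2f = 0.25879; arctan(0.25879) ≈ 14.5093°, so α ≈ 29.0185°.

29.02°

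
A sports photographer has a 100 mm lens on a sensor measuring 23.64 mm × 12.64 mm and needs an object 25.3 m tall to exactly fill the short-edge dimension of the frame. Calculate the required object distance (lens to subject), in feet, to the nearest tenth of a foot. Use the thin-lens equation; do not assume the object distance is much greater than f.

W: 25.3 m = 25300 mm.
Magnification m = h/W = dᵢ/dₒ; combined with 1/f = 1/dₒ + 1/dᵢ this gives dₒ = f·(1 + W/h).
dₒ = 100 mm × (1 + 25300/12.64) = 100 × 2002.5823 ≈ 200258.228 mm = 200258.228/304.8 ft = 657.015 ft.

657.0 ft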